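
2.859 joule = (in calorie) 0.6833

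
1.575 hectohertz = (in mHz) 1.575e+05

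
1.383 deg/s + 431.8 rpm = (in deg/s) 2592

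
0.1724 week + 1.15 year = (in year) 1.153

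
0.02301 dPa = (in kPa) 2.301e-06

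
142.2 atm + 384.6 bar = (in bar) 528.7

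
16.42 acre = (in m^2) 6.645e+04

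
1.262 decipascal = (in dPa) 1.262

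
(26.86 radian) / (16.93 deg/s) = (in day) 0.001052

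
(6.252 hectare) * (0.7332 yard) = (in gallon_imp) 9.22e+06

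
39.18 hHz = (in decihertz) 3.918e+04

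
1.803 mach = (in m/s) 613.9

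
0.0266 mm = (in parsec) 8.62e-22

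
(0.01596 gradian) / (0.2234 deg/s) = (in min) 0.001072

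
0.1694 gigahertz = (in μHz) 1.694e+14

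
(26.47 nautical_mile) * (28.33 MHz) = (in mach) 4.079e+09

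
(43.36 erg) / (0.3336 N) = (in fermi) 1.3e+10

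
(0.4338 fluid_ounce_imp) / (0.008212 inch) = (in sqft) 0.6361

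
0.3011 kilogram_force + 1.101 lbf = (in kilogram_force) 0.8005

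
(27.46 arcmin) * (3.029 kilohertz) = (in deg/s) 1386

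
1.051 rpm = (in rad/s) 0.1101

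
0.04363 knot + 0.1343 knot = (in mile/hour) 0.2048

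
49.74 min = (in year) 9.463e-05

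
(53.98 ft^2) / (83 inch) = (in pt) 6743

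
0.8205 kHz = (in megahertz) 0.0008205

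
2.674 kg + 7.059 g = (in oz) 94.57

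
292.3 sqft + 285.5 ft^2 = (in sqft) 577.8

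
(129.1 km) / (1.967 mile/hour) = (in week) 0.2428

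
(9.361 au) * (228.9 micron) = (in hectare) 3.205e+04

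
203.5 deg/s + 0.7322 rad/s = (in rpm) 40.91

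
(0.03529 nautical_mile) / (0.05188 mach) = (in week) 6.117e-06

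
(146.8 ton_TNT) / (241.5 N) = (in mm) 2.543e+12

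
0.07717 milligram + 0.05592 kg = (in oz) 1.973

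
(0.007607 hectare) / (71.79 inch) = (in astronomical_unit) 2.789e-10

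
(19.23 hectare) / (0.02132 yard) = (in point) 2.796e+10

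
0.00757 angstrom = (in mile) 4.704e-16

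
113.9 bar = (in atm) 112.4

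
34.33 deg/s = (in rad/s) 0.5992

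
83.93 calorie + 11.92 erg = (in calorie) 83.93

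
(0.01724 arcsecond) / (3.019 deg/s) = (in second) 1.586e-06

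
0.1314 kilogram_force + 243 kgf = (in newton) 2384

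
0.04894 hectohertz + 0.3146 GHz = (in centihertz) 3.146e+10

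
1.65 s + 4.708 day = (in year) 0.0129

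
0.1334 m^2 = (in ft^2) 1.436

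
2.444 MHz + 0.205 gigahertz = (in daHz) 2.074e+07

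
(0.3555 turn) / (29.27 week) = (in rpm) 1.205e-06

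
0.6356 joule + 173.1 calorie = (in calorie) 173.3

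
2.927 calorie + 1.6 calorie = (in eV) 1.182e+20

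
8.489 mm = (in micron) 8489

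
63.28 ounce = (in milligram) 1.794e+06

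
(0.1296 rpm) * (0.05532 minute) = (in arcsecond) 9292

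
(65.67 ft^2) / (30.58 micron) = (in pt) 5.655e+08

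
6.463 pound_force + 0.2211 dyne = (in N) 28.75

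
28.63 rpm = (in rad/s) 2.998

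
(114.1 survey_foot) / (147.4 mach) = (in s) 0.0006929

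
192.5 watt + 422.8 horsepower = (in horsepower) 423.1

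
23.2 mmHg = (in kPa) 3.093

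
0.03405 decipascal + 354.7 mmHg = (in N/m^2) 4.729e+04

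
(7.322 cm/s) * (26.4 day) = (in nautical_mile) 90.18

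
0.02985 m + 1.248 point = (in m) 0.03029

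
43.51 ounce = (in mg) 1.233e+06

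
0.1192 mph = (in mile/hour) 0.1192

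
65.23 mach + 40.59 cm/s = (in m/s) 2.221e+04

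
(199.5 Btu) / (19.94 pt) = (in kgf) 3.051e+06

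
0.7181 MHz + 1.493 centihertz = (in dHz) 7.181e+06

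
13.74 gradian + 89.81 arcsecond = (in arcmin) 743.5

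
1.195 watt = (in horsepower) 0.001603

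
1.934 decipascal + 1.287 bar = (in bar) 1.287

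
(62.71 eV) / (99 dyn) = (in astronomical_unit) 6.784e-26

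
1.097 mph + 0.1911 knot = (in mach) 0.001729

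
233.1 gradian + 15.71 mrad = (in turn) 0.5853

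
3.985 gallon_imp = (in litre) 18.12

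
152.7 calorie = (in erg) 6.389e+09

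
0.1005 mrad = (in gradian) 0.006398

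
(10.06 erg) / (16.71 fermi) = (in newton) 6.02e+07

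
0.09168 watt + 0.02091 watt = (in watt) 0.1126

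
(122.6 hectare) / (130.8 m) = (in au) 6.266e-08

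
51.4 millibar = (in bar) 0.0514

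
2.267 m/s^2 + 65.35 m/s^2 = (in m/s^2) 67.62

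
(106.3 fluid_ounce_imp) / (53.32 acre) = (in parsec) 4.536e-25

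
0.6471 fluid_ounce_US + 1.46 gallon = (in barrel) 0.03488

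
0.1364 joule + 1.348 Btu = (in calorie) 340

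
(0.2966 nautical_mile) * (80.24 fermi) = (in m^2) 4.408e-11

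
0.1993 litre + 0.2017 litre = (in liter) 0.401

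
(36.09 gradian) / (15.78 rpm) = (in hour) 9.529e-05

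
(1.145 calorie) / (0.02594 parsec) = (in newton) 5.985e-15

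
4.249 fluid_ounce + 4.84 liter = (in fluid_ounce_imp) 174.8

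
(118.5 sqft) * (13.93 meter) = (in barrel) 964.6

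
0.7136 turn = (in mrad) 4484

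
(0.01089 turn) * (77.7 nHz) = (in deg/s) 3.046e-07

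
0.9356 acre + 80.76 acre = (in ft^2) 3.559e+06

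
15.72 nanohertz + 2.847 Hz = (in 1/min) 170.8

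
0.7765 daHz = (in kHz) 0.007765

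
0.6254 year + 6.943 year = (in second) 2.387e+08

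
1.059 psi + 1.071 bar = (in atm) 1.129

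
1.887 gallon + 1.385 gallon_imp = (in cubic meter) 0.01344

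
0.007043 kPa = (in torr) 0.05283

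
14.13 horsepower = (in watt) 1.054e+04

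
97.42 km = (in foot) 3.196e+05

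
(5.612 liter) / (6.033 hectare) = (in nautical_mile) 5.023e-11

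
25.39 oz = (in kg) 0.7198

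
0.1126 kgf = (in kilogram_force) 0.1126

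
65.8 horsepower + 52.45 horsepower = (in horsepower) 118.2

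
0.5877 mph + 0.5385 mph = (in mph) 1.126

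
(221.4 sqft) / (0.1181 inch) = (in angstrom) 6.857e+13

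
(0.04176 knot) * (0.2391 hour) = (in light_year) 1.955e-15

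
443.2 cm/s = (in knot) 8.615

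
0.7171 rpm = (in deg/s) 4.303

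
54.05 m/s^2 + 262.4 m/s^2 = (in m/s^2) 316.4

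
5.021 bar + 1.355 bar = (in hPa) 6376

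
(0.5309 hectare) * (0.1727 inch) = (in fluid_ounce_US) 7.875e+05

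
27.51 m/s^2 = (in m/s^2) 27.51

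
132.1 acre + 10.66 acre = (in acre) 142.8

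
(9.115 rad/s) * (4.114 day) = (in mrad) 3.24e+09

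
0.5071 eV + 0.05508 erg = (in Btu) 5.221e-12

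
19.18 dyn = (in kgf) 1.956e-05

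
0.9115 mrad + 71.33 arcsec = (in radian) 0.001257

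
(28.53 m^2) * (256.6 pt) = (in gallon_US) 682.3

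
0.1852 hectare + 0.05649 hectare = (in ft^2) 2.602e+04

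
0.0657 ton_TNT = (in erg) 2.749e+15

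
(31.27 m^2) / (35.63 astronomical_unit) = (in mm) 5.867e-09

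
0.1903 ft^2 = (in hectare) 1.768e-06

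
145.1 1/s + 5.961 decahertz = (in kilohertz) 0.2047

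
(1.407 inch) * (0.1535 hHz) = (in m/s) 0.5486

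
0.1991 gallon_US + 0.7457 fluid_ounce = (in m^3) 0.0007757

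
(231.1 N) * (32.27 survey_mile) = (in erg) 1.2e+14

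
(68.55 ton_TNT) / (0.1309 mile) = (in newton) 1.361e+09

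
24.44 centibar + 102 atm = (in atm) 102.2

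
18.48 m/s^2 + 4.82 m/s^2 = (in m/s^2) 23.3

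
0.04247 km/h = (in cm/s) 1.18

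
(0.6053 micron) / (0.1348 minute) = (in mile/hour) 1.674e-07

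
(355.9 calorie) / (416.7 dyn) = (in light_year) 3.777e-11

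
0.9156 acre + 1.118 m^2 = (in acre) 0.9159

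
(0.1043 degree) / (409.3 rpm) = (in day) 4.916e-10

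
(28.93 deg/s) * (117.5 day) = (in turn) 8.158e+05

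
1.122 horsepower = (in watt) 836.7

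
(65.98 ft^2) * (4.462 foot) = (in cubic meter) 8.337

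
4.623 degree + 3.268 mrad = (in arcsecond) 1.732e+04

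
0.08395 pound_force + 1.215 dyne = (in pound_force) 0.08395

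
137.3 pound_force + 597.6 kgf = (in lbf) 1455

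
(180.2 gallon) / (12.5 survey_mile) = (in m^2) 3.391e-05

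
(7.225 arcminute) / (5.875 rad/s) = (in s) 0.0003577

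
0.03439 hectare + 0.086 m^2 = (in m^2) 344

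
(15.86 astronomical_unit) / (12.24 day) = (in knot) 4.361e+06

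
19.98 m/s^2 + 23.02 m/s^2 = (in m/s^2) 43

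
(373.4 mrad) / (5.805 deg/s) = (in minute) 0.06142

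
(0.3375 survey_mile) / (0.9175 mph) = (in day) 0.01533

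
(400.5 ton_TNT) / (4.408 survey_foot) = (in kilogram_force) 1.272e+11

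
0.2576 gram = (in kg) 0.0002576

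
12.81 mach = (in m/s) 4362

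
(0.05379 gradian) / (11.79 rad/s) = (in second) 7.167e-05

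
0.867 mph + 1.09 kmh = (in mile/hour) 1.544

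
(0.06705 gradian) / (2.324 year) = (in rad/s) 1.437e-11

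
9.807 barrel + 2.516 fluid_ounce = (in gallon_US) 411.9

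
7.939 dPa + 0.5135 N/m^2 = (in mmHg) 0.009806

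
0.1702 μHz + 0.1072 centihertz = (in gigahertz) 1.072e-12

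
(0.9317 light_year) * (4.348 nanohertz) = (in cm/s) 3.833e+09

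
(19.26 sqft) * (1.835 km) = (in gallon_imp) 7.222e+05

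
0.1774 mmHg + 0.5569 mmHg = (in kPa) 0.0979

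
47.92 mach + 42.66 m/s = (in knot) 3.18e+04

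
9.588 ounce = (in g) 271.8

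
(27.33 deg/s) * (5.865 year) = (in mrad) 8.822e+10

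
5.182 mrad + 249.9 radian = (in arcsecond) 5.155e+07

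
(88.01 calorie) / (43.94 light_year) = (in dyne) 8.858e-11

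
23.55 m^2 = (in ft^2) 253.5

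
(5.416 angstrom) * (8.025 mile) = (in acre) 1.728e-09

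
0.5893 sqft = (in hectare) 5.475e-06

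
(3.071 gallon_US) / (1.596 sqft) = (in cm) 7.84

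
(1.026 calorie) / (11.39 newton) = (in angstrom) 3.769e+09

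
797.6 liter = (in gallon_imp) 175.4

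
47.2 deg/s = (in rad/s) 0.8238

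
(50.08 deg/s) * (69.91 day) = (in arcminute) 1.815e+10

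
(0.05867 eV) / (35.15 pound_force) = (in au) 4.019e-34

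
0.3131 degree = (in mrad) 5.465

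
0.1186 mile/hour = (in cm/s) 5.302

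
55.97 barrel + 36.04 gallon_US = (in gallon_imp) 1987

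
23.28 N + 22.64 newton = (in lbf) 10.32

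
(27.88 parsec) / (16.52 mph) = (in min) 1.941e+15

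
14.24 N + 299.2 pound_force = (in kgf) 137.2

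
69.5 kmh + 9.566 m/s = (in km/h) 103.9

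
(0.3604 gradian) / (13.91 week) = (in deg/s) 3.856e-08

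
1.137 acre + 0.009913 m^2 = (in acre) 1.137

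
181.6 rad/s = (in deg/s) 1.04e+04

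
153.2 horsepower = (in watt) 1.142e+05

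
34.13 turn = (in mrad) 2.144e+05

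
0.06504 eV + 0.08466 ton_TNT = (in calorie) 8.466e+07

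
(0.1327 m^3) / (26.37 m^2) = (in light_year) 5.319e-19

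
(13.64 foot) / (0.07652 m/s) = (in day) 0.0006288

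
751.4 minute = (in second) 4.508e+04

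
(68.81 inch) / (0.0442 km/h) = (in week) 0.0002354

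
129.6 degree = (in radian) 2.262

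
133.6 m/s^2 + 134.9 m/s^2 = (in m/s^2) 268.5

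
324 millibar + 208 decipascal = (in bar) 0.3242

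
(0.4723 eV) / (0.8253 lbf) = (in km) 2.061e-23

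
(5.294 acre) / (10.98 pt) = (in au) 3.697e-05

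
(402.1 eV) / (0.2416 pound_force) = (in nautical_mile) 3.237e-20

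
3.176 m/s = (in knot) 6.174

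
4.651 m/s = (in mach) 0.01366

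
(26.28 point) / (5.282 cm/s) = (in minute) 0.002925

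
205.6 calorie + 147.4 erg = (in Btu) 0.8153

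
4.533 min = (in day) 0.003148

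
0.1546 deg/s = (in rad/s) 0.002698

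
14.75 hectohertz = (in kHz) 1.475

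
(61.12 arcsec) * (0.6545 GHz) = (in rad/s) 1.939e+05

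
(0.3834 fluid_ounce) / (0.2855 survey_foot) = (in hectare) 1.303e-08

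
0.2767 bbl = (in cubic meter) 0.04399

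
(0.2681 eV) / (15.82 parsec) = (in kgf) 8.973e-39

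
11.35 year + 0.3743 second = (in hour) 9.943e+04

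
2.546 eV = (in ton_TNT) 9.749e-29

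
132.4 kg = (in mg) 1.324e+08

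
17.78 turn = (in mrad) 1.117e+05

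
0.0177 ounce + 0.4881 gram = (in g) 0.9899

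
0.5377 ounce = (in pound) 0.03361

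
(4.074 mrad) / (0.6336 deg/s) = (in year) 1.168e-08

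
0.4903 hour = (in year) 5.597e-05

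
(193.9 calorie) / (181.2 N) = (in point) 1.269e+04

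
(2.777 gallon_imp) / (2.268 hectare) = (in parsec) 1.804e-23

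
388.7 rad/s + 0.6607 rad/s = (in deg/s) 2.231e+04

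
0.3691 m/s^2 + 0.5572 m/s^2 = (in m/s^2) 0.9263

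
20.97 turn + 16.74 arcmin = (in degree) 7549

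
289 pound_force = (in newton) 1286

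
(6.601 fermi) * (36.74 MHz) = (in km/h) 8.731e-07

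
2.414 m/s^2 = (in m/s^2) 2.414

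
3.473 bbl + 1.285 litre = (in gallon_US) 146.2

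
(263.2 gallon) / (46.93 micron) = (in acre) 5.246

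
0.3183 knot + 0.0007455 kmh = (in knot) 0.3187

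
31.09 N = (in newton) 31.09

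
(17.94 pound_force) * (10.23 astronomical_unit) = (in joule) 1.221e+14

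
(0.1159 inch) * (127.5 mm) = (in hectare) 3.753e-08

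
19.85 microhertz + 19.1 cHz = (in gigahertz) 1.91e-10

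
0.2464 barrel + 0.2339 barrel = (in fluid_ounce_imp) 2688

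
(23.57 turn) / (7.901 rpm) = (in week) 0.0002959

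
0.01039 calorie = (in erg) 4.347e+05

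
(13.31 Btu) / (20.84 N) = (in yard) 736.9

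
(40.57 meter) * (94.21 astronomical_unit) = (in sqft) 6.155e+15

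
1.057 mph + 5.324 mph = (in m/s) 2.853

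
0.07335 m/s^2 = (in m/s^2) 0.07335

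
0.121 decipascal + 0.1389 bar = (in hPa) 138.9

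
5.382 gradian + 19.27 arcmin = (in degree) 5.165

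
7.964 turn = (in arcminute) 1.72e+05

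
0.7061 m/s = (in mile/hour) 1.58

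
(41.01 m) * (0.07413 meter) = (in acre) 0.0007512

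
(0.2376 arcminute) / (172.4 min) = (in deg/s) 3.828e-07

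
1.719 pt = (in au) 4.054e-15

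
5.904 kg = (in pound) 13.02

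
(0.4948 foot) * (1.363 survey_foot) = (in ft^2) 0.6744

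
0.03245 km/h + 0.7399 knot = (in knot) 0.7574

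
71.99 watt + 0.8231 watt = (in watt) 72.81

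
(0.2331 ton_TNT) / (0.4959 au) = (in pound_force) 0.002955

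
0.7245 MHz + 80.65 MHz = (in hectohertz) 8.137e+05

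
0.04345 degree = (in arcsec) 156.4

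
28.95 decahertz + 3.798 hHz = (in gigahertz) 6.693e-07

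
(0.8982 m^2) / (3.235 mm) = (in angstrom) 2.777e+12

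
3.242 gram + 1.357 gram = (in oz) 0.1622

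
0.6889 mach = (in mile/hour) 524.7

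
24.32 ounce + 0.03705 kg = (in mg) 7.265e+05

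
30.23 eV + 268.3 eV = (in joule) 4.783e-17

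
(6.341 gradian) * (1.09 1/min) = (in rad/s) 0.001809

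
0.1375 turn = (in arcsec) 1.782e+05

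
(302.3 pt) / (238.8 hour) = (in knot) 2.411e-07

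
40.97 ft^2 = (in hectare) 0.0003806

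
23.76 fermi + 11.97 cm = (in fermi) 1.197e+14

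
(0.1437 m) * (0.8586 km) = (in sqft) 1328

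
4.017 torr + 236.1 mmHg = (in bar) 0.3201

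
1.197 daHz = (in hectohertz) 0.1197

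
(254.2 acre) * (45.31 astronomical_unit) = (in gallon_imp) 1.534e+21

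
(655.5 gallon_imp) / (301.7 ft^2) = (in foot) 0.3488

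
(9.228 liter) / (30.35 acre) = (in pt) 0.000213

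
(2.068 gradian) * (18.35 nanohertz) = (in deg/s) 3.415e-08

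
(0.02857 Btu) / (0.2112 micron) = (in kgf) 1.455e+07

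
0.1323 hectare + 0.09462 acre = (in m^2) 1706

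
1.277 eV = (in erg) 2.046e-12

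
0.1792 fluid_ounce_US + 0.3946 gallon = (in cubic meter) 0.001499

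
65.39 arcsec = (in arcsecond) 65.39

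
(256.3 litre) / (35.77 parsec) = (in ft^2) 2.499e-18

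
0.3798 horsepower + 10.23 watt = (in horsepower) 0.3935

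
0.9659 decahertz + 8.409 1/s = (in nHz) 1.807e+10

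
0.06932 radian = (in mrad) 69.32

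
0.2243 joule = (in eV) 1.4e+18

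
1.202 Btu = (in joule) 1268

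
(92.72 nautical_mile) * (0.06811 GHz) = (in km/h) 4.21e+13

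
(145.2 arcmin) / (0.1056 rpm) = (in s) 3.819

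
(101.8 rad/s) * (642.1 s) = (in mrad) 6.537e+07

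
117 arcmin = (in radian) 0.03403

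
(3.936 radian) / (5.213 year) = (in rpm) 2.286e-07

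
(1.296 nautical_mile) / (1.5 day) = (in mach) 5.439e-05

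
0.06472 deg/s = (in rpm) 0.01079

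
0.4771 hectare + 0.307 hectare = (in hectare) 0.7841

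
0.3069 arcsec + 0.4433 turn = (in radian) 2.785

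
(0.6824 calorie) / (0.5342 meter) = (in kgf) 0.545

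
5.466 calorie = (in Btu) 0.02168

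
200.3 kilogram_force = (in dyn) 1.964e+08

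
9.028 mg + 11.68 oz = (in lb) 0.73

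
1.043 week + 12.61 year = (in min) 6.638e+06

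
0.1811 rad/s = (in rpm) 1.729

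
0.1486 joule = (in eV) 9.275e+17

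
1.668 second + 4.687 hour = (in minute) 281.2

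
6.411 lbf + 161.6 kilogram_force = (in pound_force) 362.7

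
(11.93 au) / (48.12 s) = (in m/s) 3.709e+10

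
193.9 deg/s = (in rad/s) 3.384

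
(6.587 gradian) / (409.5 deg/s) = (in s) 0.01448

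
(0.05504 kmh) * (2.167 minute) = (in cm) 198.8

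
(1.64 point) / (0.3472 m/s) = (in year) 5.284e-11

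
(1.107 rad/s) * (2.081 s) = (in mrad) 2304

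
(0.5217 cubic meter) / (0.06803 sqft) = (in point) 2.34e+05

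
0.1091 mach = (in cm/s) 3715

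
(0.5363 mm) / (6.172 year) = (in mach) 8.092e-15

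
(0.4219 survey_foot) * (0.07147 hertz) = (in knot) 0.01787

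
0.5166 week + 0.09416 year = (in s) 3.282e+06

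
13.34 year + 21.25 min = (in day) 4869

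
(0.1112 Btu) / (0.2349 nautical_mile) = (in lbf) 0.06063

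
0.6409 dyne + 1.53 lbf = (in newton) 6.806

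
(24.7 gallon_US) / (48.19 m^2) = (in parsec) 6.288e-20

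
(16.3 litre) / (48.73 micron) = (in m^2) 334.5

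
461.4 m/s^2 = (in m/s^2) 461.4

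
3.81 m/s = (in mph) 8.523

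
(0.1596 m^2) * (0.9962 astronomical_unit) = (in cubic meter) 2.379e+10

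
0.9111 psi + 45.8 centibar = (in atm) 0.514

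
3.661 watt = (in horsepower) 0.004909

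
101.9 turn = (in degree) 3.668e+04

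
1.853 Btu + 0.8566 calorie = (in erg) 1.959e+10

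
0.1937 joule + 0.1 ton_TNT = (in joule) 4.184e+08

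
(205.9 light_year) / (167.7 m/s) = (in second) 1.162e+16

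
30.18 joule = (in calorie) 7.213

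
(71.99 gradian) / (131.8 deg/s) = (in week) 8.128e-07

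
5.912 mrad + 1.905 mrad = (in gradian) 0.4976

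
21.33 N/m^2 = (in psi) 0.003094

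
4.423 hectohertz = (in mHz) 4.423e+05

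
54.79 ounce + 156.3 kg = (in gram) 1.579e+05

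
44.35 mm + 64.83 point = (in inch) 2.646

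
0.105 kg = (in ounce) 3.704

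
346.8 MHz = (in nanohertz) 3.468e+17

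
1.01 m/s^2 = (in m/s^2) 1.01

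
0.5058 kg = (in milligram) 5.058e+05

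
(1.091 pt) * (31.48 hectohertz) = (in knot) 2.355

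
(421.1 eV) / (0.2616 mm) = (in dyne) 2.579e-08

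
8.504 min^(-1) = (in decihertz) 1.417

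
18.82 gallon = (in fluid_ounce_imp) 2507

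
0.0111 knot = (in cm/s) 0.571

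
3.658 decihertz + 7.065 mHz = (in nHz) 3.729e+08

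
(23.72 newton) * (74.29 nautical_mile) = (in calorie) 7.8e+05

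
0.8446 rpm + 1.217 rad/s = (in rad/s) 1.305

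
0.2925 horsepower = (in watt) 218.1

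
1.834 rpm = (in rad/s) 0.1921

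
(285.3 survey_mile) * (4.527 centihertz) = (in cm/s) 2.079e+06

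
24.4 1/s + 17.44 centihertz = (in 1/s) 24.57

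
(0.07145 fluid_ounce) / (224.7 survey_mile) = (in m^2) 5.843e-12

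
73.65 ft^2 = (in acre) 0.001691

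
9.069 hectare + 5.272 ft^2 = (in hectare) 9.069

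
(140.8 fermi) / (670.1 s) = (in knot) 4.084e-16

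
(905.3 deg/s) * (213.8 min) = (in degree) 1.161e+07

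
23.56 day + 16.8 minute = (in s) 2.037e+06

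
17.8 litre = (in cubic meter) 0.0178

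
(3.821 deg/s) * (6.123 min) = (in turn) 3.899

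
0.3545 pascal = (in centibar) 0.0003545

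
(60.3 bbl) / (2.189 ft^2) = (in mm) 4.714e+04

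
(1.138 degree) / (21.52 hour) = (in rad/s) 2.564e-07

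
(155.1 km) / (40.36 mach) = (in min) 0.1881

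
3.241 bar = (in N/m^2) 3.241e+05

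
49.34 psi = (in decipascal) 3.402e+06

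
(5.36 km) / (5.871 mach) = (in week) 4.433e-06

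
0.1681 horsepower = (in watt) 125.4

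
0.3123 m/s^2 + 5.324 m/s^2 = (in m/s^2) 5.636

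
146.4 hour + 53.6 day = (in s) 5.158e+06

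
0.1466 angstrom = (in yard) 1.603e-11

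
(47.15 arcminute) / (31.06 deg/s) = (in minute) 0.0004217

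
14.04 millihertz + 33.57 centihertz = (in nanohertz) 3.497e+08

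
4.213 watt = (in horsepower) 0.00565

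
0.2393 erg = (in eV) 1.494e+11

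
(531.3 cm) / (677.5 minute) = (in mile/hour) 0.0002924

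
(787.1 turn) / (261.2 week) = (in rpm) 0.0002989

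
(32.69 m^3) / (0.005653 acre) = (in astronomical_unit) 9.552e-12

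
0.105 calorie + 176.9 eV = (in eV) 2.742e+18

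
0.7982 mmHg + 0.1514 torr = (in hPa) 1.266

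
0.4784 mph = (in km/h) 0.7699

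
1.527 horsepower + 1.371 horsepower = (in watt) 2161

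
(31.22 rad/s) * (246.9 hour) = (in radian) 2.775e+07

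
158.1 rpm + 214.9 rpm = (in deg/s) 2238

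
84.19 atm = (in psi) 1237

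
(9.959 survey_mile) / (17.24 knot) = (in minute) 30.12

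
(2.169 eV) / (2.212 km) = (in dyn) 1.571e-17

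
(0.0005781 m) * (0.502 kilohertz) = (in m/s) 0.2902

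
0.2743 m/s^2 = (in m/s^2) 0.2743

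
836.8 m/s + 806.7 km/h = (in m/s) 1061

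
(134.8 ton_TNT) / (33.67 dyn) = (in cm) 1.675e+17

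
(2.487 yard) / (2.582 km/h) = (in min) 0.05285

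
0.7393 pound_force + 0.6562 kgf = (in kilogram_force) 0.9915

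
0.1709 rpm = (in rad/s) 0.0179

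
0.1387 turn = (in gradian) 55.48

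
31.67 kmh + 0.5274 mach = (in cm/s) 1.884e+04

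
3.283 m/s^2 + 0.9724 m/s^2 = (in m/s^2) 4.255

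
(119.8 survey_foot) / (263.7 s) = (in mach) 0.0004067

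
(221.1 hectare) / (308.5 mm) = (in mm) 7.167e+09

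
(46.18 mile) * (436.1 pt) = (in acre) 2.825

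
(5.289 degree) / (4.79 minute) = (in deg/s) 0.0184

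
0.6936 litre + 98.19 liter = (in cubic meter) 0.09888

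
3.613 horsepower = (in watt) 2694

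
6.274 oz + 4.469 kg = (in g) 4647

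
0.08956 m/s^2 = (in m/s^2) 0.08956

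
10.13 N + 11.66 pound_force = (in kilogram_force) 6.322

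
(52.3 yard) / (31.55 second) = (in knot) 2.946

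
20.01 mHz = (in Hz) 0.02001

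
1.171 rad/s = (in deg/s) 67.09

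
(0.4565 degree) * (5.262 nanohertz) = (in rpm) 4.004e-10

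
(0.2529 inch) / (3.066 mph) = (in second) 0.004687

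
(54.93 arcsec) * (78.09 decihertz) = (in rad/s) 0.00208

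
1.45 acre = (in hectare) 0.5868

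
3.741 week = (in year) 0.07175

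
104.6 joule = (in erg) 1.046e+09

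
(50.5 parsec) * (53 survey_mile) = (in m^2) 1.329e+23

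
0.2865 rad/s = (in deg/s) 16.42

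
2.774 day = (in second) 2.397e+05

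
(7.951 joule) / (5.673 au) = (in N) 9.369e-12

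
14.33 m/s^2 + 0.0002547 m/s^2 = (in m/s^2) 14.33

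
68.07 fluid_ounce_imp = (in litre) 1.934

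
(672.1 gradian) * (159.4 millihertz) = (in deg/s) 96.42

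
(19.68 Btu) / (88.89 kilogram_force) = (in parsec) 7.719e-16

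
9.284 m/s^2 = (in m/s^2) 9.284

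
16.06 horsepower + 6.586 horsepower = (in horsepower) 22.65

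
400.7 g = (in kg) 0.4007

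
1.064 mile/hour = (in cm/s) 47.57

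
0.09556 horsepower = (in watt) 71.26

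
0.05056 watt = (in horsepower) 6.78e-05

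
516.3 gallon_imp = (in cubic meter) 2.347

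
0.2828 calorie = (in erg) 1.183e+07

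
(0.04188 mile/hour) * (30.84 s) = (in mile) 0.0003588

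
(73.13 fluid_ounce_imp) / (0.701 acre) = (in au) 4.896e-18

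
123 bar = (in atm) 121.4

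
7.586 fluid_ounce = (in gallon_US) 0.05927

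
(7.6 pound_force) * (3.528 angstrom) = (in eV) 7.444e+10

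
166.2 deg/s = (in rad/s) 2.901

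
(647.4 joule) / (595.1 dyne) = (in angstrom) 1.088e+15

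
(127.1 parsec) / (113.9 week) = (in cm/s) 5.693e+12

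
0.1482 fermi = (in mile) 9.209e-20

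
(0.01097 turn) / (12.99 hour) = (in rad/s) 1.474e-06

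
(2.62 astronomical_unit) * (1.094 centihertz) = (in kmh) 1.544e+10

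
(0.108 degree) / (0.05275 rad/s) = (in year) 1.133e-09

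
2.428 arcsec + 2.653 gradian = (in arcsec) 8598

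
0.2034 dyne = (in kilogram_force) 2.074e-07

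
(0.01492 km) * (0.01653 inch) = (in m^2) 0.006264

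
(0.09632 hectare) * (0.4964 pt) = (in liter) 168.7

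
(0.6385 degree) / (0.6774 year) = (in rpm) 4.981e-09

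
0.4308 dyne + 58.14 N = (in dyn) 5.814e+06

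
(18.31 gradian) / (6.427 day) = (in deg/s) 2.968e-05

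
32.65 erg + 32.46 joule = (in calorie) 7.758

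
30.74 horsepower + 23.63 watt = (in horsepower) 30.77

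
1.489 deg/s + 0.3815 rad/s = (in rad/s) 0.4075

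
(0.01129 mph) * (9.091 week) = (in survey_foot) 9.104e+04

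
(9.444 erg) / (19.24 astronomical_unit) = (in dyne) 3.281e-14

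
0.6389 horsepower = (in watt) 476.4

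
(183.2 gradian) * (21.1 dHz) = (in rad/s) 6.072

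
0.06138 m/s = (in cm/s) 6.138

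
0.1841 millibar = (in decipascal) 184.1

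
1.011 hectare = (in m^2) 1.011e+04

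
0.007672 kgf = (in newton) 0.07524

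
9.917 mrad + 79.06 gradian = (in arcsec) 2.582e+05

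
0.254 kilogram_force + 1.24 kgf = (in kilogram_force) 1.494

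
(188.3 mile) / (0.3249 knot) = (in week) 2.998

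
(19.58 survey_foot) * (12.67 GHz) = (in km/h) 2.722e+11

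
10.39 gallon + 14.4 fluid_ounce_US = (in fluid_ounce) 1344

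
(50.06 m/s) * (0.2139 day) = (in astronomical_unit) 6.184e-06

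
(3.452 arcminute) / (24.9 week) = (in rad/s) 6.668e-11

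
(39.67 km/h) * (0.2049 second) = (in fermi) 2.258e+15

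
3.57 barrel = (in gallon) 149.9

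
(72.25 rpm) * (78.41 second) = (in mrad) 5.933e+05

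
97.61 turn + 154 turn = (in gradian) 1.006e+05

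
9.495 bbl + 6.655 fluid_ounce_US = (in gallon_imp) 332.1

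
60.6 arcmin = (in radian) 0.01763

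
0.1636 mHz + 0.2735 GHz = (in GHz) 0.2735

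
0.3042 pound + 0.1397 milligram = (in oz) 4.867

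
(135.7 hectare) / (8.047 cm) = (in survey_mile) 1.048e+04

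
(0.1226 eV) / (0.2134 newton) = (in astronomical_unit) 6.153e-31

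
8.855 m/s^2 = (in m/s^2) 8.855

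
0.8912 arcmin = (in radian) 0.0002592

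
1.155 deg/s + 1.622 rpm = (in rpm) 1.815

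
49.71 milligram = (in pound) 0.0001096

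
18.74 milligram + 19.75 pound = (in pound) 19.75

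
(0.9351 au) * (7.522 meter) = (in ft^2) 1.133e+13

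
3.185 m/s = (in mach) 0.009354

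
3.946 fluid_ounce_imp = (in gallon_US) 0.02962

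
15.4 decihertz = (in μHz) 1.54e+06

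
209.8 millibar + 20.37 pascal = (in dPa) 2.1e+05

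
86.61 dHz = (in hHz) 0.08661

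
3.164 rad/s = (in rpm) 30.21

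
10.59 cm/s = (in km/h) 0.3812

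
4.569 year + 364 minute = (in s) 1.441e+08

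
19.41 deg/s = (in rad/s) 0.3388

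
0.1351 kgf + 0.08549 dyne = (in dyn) 1.325e+05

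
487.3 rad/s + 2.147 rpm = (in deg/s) 2.793e+04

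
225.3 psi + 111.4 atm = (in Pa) 1.284e+07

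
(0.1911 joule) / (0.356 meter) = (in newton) 0.5368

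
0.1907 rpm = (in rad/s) 0.01997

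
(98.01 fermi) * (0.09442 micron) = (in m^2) 9.254e-21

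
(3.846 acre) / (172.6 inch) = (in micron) 3.55e+09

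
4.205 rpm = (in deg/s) 25.23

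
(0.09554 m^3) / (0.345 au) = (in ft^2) 1.993e-11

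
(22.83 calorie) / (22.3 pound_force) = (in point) 2730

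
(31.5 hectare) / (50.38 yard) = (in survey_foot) 2.243e+04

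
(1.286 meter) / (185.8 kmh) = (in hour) 6.921e-06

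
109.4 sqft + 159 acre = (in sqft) 6.926e+06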